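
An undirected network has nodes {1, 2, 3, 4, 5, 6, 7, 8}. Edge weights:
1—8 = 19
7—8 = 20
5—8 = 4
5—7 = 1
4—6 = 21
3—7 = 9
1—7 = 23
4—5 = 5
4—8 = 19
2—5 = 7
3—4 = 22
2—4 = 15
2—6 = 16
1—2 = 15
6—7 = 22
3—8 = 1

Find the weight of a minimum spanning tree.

49

Sort edges by weight, then run Kruskal:
3—8 (1): add — endpoints in different components.
5—7 (1): add — endpoints in different components.
5—8 (4): add — endpoints in different components.
4—5 (5): add — endpoints in different components.
2—5 (7): add — endpoints in different components.
3—7 (9): skip — 3 and 7 already connected.
1—2 (15): add — endpoints in different components.
2—4 (15): skip — 2 and 4 already connected.
2—6 (16): add — endpoints in different components.
MST edges: 3—8, 5—7, 5—8, 4—5, 2—5, 1—2, 2—6; total weight 1+1+4+5+7+15+16 = 49.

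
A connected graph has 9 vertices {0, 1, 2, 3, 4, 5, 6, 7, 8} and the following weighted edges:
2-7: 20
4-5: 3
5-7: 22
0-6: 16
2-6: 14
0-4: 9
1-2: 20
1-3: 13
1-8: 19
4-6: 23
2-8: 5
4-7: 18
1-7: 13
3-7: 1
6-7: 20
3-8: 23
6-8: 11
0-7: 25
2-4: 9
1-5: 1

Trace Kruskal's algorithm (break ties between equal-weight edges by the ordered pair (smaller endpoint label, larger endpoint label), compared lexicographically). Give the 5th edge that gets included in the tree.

Sort edges by weight, then run Kruskal:
1-5 (1): add — endpoints in different components.
3-7 (1): add — endpoints in different components.
4-5 (3): add — endpoints in different components.
2-8 (5): add — endpoints in different components.
0-4 (9): add — endpoints in different components.
2-4 (9): add — endpoints in different components.
6-8 (11): add — endpoints in different components.
1-3 (13): add — endpoints in different components.
The 5th edge added is 0-4.

0-4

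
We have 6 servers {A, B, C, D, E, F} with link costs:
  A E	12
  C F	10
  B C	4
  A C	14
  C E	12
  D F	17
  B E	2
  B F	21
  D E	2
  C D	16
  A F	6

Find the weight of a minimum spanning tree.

Prim's algorithm from C:
Step 1: cheapest edge leaving the tree is B C (4); add B.
Step 2: cheapest edge leaving the tree is B E (2); add E.
Step 3: cheapest edge leaving the tree is D E (2); add D.
Step 4: cheapest edge leaving the tree is C F (10); add F.
Step 5: cheapest edge leaving the tree is A F (6); add A.
MST edges: B C, B E, D E, C F, A F; total weight 4+2+2+10+6 = 24.

24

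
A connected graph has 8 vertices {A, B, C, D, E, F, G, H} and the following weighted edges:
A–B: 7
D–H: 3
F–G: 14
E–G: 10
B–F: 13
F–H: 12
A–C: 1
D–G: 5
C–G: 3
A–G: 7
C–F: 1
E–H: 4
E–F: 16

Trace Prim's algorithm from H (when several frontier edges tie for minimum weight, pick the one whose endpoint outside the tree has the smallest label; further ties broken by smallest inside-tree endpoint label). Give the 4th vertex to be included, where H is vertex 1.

Prim's algorithm from H:
Step 1: frontier [D–H 3, E–H 4, F–H 12] → take D–H (3); add D.
Step 2: frontier [D–G 5, E–H 4, F–H 12] → take E–H (4); add E.
Step 3: frontier [D–G 5, E–G 10, E–F 16, F–H 12] → take D–G (5); add G.
Step 4: frontier [E–F 16, C–G 3, A–G 7, F–G 14, F–H 12] → take C–G (3); add C.
Step 5: frontier [A–C 1, C–F 1, E–F 16, A–G 7, F–G 14, F–H 12] → take A–C (1); add A.
Step 6: frontier [A–B 7, C–F 1, E–F 16, F–G 14, F–H 12] → take C–F (1); add F.
Step 7: frontier [A–B 7, B–F 13] → take A–B (7); add B.
Vertex order: H, D, E, G, C, A, F, B. The 4th vertex is G.

G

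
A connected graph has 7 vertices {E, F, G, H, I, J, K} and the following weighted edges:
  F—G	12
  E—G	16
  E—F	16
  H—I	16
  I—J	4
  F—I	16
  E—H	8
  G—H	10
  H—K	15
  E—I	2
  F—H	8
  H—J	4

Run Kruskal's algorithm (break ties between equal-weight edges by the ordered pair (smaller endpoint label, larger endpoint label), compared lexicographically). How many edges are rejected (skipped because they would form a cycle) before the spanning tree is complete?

2

Sort edges by weight, then run Kruskal:
E—I (2): add. Components now {E,I} {F} {G} {H} {J} {K}
H—J (4): add. Components now {E,I} {F} {G} {H,J} {K}
I—J (4): add. Components now {E,H,I,J} {F} {G} {K}
E—H (8): skip — E and H already connected.
F—H (8): add. Components now {E,F,H,I,J} {G} {K}
G—H (10): add. Components now {E,F,G,H,I,J} {K}
F—G (12): skip — F and G already connected.
H—K (15): add. Components now {E,F,G,H,I,J,K}
Edges rejected before the tree was complete: 2.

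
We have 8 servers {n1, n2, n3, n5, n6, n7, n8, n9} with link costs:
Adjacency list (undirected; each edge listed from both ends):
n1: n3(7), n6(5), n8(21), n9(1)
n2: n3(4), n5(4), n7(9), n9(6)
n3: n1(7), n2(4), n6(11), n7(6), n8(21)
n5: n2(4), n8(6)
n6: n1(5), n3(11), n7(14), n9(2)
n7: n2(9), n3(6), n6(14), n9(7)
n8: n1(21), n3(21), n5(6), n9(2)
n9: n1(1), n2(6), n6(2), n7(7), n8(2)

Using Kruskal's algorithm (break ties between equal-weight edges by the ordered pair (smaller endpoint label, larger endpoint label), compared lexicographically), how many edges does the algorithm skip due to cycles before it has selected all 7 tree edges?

1

Kruskal: consider edges lightest-first.
n1 n9 (1): add — endpoints in different components.
n6 n9 (2): add — endpoints in different components.
n8 n9 (2): add — endpoints in different components.
n2 n3 (4): add — endpoints in different components.
n2 n5 (4): add — endpoints in different components.
n1 n6 (5): skip — n6 and n1 already connected.
n2 n9 (6): add — endpoints in different components.
n3 n7 (6): add — endpoints in different components.
Edges rejected before the tree was complete: 1.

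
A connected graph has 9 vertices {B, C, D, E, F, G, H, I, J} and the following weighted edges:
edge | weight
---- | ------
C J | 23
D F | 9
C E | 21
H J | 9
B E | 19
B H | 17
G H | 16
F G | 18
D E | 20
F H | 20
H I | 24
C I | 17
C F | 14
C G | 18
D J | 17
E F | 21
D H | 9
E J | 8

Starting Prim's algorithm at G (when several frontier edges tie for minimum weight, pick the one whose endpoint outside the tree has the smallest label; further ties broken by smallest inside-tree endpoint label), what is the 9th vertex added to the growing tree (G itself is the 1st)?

I

Prim's algorithm from G:
Step 1: cheapest edge leaving the tree is G H (16); add H.
Step 2: cheapest edge leaving the tree is D H (9); add D.
Step 3: cheapest edge leaving the tree is D F (9); add F.
Step 4: cheapest edge leaving the tree is H J (9); add J.
Step 5: cheapest edge leaving the tree is E J (8); add E.
Step 6: cheapest edge leaving the tree is C F (14); add C.
Step 7: cheapest edge leaving the tree is B H (17); add B.
Step 8: cheapest edge leaving the tree is C I (17); add I.
Vertex order: G, H, D, F, J, E, C, B, I. The 9th vertex is I.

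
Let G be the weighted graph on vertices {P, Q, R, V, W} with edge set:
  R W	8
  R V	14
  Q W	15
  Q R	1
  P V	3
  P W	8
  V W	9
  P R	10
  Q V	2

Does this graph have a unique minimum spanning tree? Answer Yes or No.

Kruskal's algorithm — process edges by increasing weight (ties by edge label):
Q R (1): add. Components now {W} {Q,R} {P} {V}
Q V (2): add. Components now {W} {Q,R,V} {P}
P V (3): add. Components now {W} {P,Q,R,V}
P W (8): add. Components now {P,Q,R,V,W}
Non-tree edge R W has weight 8, equal to the heaviest edge on its tree cycle — swapping gives another MST of the same weight. Not unique.

No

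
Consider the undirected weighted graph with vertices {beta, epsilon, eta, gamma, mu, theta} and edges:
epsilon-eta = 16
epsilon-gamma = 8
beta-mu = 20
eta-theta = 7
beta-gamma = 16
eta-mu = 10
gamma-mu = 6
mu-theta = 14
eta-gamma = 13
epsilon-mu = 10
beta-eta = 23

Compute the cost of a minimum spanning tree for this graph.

Kruskal: consider edges lightest-first.
gamma-mu (6): add — endpoints in different components.
eta-theta (7): add — endpoints in different components.
epsilon-gamma (8): add — endpoints in different components.
epsilon-mu (10): skip — epsilon and mu already connected.
eta-mu (10): add — endpoints in different components.
eta-gamma (13): skip — eta and gamma already connected.
mu-theta (14): skip — theta and mu already connected.
beta-gamma (16): add — endpoints in different components.
MST edges: gamma-mu, eta-theta, epsilon-gamma, eta-mu, beta-gamma; total weight 6+7+8+10+16 = 47.

47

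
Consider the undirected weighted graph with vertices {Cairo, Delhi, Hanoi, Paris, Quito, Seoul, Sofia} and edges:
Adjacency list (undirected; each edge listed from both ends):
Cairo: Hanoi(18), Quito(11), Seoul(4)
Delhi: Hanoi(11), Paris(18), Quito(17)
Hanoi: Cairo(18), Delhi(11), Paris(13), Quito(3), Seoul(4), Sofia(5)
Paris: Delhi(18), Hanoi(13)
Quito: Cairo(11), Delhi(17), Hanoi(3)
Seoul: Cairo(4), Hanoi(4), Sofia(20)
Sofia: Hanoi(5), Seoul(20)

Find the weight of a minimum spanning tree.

Sort edges by weight, then run Kruskal:
Hanoi–Quito (3): add — endpoints in different components.
Cairo–Seoul (4): add — endpoints in different components.
Hanoi–Seoul (4): add — endpoints in different components.
Hanoi–Sofia (5): add — endpoints in different components.
Cairo–Quito (11): skip — Cairo and Quito already connected.
Delhi–Hanoi (11): add — endpoints in different components.
Hanoi–Paris (13): add — endpoints in different components.
MST edges: Hanoi–Quito, Cairo–Seoul, Hanoi–Seoul, Hanoi–Sofia, Delhi–Hanoi, Hanoi–Paris; total weight 3+4+4+5+11+13 = 40.

40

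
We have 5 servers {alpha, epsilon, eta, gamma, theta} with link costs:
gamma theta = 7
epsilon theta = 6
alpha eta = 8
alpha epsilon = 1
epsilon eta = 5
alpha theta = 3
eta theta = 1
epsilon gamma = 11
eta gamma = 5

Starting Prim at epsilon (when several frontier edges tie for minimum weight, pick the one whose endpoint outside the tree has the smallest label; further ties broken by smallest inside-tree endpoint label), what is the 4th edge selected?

Prim, starting at epsilon.
Step 1: cheapest edge leaving the tree is alpha epsilon (1); add alpha.
Step 2: cheapest edge leaving the tree is alpha theta (3); add theta.
Step 3: cheapest edge leaving the tree is eta theta (1); add eta.
Step 4: cheapest edge leaving the tree is eta gamma (5); add gamma.
The 4th edge added is eta gamma.

eta-gamma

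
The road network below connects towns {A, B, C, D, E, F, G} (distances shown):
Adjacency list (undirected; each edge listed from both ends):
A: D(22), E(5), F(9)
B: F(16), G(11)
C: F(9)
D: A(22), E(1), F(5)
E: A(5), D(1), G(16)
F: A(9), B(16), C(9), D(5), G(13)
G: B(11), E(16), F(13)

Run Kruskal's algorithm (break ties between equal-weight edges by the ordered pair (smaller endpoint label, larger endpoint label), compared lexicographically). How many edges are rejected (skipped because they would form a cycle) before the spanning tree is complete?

1

Sort edges by weight, then run Kruskal:
D E (1): add — endpoints in different components.
A E (5): add — endpoints in different components.
D F (5): add — endpoints in different components.
A F (9): skip — A and F already connected.
C F (9): add — endpoints in different components.
B G (11): add — endpoints in different components.
F G (13): add — endpoints in different components.
Edges rejected before the tree was complete: 1.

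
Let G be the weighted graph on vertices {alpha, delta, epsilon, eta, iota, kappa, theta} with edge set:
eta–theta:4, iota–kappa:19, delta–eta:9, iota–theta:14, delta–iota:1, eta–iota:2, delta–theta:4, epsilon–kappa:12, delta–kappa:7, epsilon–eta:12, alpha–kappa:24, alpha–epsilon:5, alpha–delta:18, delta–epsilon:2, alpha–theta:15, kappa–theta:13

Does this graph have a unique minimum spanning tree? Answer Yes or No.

Sort edges by weight, then run Kruskal:
delta–iota (1): add. Components now {kappa} {delta,iota} {epsilon} {alpha} {theta} {eta}
delta–epsilon (2): add. Components now {kappa} {delta,epsilon,iota} {alpha} {theta} {eta}
eta–iota (2): add. Components now {kappa} {delta,epsilon,eta,iota} {alpha} {theta}
delta–theta (4): add. Components now {kappa} {delta,epsilon,eta,iota,theta} {alpha}
eta–theta (4): skip — theta and eta already connected.
alpha–epsilon (5): add. Components now {kappa} {alpha,delta,epsilon,eta,iota,theta}
delta–kappa (7): add. Components now {alpha,delta,epsilon,eta,iota,kappa,theta}
Non-tree edge eta–theta has weight 4, equal to the heaviest edge on its tree cycle — swapping gives another MST of the same weight. Not unique.

No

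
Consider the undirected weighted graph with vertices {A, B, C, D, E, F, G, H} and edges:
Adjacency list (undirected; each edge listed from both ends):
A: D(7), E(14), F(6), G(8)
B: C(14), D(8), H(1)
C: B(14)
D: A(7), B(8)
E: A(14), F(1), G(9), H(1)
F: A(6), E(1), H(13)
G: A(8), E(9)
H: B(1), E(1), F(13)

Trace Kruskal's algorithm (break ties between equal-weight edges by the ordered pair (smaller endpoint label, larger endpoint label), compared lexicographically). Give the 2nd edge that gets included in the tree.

E-F

Kruskal's algorithm — process edges by increasing weight (ties by edge label):
B H (1): add — endpoints in different components.
E F (1): add — endpoints in different components.
E H (1): add — endpoints in different components.
A F (6): add — endpoints in different components.
A D (7): add — endpoints in different components.
A G (8): add — endpoints in different components.
B D (8): skip — B and D already connected.
E G (9): skip — E and G already connected.
F H (13): skip — F and H already connected.
A E (14): skip — A and E already connected.
B C (14): add — endpoints in different components.
The 2nd edge added is E F.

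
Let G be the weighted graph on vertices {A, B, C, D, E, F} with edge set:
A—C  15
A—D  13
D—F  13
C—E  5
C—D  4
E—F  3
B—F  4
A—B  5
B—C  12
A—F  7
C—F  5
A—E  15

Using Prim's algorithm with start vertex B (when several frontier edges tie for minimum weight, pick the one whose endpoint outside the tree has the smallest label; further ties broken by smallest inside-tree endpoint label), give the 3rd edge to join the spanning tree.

A-B

Prim's algorithm from B:
Step 1: frontier [B—F 4, A—B 5, B—C 12] → take B—F (4); add F.
Step 2: frontier [A—B 5, B—C 12, E—F 3, C—F 5, A—F 7, D—F 13] → take E—F (3); add E.
Step 3: frontier [A—B 5, B—C 12, C—E 5, A—E 15, C—F 5, A—F 7, D—F 13] → take A—B (5); add A.
Step 4: frontier [A—D 13, A—C 15, B—C 12, C—E 5, C—F 5, D—F 13] → take C—E (5); add C.
Step 5: frontier [A—D 13, C—D 4, D—F 13] → take C—D (4); add D.
The 3rd edge added is A—B.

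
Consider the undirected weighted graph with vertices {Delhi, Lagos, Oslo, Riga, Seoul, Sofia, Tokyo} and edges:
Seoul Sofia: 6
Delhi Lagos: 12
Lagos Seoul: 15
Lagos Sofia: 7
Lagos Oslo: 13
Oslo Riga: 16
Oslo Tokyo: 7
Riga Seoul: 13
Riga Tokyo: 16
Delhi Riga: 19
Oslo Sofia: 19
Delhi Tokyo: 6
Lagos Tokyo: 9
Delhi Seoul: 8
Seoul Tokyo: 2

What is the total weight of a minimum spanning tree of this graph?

41

Kruskal: consider edges lightest-first.
Seoul Tokyo (2): add. Components now {Seoul,Tokyo} {Lagos} {Sofia} {Delhi} {Oslo} {Riga}
Delhi Tokyo (6): add. Components now {Delhi,Seoul,Tokyo} {Lagos} {Sofia} {Oslo} {Riga}
Seoul Sofia (6): add. Components now {Delhi,Seoul,Sofia,Tokyo} {Lagos} {Oslo} {Riga}
Lagos Sofia (7): add. Components now {Delhi,Lagos,Seoul,Sofia,Tokyo} {Oslo} {Riga}
Oslo Tokyo (7): add. Components now {Delhi,Lagos,Oslo,Seoul,Sofia,Tokyo} {Riga}
Delhi Seoul (8): skip — Seoul and Delhi already connected.
Lagos Tokyo (9): skip — Tokyo and Lagos already connected.
Delhi Lagos (12): skip — Lagos and Delhi already connected.
Lagos Oslo (13): skip — Lagos and Oslo already connected.
Riga Seoul (13): add. Components now {Delhi,Lagos,Oslo,Riga,Seoul,Sofia,Tokyo}
MST edges: Seoul Tokyo, Delhi Tokyo, Seoul Sofia, Lagos Sofia, Oslo Tokyo, Riga Seoul; total weight 2+6+6+7+7+13 = 41.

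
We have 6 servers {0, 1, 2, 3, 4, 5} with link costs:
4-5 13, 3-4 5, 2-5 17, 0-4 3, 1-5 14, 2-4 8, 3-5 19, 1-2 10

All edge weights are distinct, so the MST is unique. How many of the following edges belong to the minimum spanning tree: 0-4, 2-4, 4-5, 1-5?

Kruskal: consider edges lightest-first.
0-4 (3): add. Components now {0,4} {1} {2} {3} {5}
3-4 (5): add. Components now {0,3,4} {1} {2} {5}
2-4 (8): add. Components now {0,2,3,4} {1} {5}
1-2 (10): add. Components now {0,1,2,3,4} {5}
4-5 (13): add. Components now {0,1,2,3,4,5}
MST edge set: {0-4, 3-4, 2-4, 1-2, 4-5}.
Of the listed edges, {0-4, 2-4, 4-5} are in the MST → 3.

3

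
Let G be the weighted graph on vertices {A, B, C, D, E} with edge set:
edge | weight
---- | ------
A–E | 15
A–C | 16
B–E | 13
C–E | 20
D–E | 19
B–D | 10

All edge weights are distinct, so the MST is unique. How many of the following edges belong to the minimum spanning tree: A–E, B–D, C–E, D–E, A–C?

Kruskal: consider edges lightest-first.
B–D (10): add. Components now {A} {B,D} {C} {E}
B–E (13): add. Components now {A} {B,D,E} {C}
A–E (15): add. Components now {A,B,D,E} {C}
A–C (16): add. Components now {A,B,C,D,E}
MST edge set: {B–D, B–E, A–E, A–C}.
Of the listed edges, {A–E, B–D, A–C} are in the MST → 3.

3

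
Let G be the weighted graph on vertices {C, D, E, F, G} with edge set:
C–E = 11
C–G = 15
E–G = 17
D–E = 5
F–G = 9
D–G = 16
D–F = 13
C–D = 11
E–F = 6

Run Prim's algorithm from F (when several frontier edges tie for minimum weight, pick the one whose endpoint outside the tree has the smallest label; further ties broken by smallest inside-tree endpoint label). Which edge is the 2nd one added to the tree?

D-E

Prim's algorithm from F:
Step 1: frontier [E–F 6, F–G 9, D–F 13] → take E–F (6); add E.
Step 2: frontier [D–E 5, C–E 11, E–G 17, F–G 9, D–F 13] → take D–E (5); add D.
Step 3: frontier [C–D 11, D–G 16, C–E 11, E–G 17, F–G 9] → take F–G (9); add G.
Step 4: frontier [C–D 11, C–E 11, C–G 15] → take C–D (11); add C.
The 2nd edge added is D–E.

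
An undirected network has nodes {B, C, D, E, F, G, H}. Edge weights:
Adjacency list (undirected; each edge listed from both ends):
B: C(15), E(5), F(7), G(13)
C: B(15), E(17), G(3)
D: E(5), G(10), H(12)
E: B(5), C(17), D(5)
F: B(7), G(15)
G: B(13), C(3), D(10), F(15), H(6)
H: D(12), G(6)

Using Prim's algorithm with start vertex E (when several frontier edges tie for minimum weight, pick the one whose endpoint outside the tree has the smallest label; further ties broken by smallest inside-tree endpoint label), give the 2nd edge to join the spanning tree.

D-E

Prim's algorithm from E:
Step 1: frontier [B-E 5, D-E 5, C-E 17] → take B-E (5); add B.
Step 2: frontier [B-F 7, B-G 13, B-C 15, D-E 5, C-E 17] → take D-E (5); add D.
Step 3: frontier [B-F 7, B-G 13, B-C 15, D-G 10, D-H 12, C-E 17] → take B-F (7); add F.
Step 4: frontier [B-G 13, B-C 15, D-G 10, D-H 12, C-E 17, F-G 15] → take D-G (10); add G.
Step 5: frontier [B-C 15, D-H 12, C-E 17, C-G 3, G-H 6] → take C-G (3); add C.
Step 6: frontier [D-H 12, G-H 6] → take G-H (6); add H.
The 2nd edge added is D-E.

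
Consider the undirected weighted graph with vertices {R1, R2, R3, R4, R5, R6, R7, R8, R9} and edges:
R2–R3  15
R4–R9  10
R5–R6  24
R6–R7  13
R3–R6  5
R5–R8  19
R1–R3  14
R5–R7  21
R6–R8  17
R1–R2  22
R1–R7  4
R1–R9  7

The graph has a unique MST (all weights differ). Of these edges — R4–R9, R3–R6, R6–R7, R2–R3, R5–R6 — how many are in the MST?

Kruskal's algorithm — process edges by increasing weight (ties by edge label):
R1–R7 (4): add — endpoints in different components.
R3–R6 (5): add — endpoints in different components.
R1–R9 (7): add — endpoints in different components.
R4–R9 (10): add — endpoints in different components.
R6–R7 (13): add — endpoints in different components.
R1–R3 (14): skip — R3 and R1 already connected.
R2–R3 (15): add — endpoints in different components.
R6–R8 (17): add — endpoints in different components.
R5–R8 (19): add — endpoints in different components.
MST edge set: {R1–R7, R3–R6, R1–R9, R4–R9, R6–R7, R2–R3, R6–R8, R5–R8}.
Of the listed edges, {R4–R9, R3–R6, R6–R7, R2–R3} are in the MST → 4.

4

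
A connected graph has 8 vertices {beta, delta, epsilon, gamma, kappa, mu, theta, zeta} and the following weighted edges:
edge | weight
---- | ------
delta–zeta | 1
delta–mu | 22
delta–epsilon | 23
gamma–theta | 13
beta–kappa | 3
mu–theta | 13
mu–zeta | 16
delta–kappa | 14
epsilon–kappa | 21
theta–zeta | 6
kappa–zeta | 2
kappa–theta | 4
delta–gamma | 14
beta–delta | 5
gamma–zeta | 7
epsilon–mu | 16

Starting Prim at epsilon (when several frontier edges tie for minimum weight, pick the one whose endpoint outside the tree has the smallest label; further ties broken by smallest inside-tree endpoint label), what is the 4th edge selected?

kappa-zeta

Grow the tree from epsilon using Prim:
Step 1: cheapest edge leaving the tree is epsilon–mu (16); add mu.
Step 2: cheapest edge leaving the tree is mu–theta (13); add theta.
Step 3: cheapest edge leaving the tree is kappa–theta (4); add kappa.
Step 4: cheapest edge leaving the tree is kappa–zeta (2); add zeta.
Step 5: cheapest edge leaving the tree is delta–zeta (1); add delta.
Step 6: cheapest edge leaving the tree is beta–kappa (3); add beta.
Step 7: cheapest edge leaving the tree is gamma–zeta (7); add gamma.
The 4th edge added is kappa–zeta.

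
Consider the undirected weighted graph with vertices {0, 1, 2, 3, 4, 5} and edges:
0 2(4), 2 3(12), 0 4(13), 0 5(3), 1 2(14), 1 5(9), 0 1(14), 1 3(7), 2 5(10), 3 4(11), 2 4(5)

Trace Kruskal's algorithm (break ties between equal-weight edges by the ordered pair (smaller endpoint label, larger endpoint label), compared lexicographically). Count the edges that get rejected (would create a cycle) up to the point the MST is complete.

Kruskal: consider edges lightest-first.
0 5 (3): add — endpoints in different components.
0 2 (4): add — endpoints in different components.
2 4 (5): add — endpoints in different components.
1 3 (7): add — endpoints in different components.
1 5 (9): add — endpoints in different components.
Edges rejected before the tree was complete: 0.

0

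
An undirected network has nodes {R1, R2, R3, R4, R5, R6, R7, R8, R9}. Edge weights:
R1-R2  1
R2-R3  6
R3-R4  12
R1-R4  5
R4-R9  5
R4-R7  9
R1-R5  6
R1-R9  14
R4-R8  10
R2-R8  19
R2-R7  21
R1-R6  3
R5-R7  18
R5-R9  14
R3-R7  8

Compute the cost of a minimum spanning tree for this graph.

Sort edges by weight, then run Kruskal:
R1-R2 (1): add — endpoints in different components.
R1-R6 (3): add — endpoints in different components.
R1-R4 (5): add — endpoints in different components.
R4-R9 (5): add — endpoints in different components.
R1-R5 (6): add — endpoints in different components.
R2-R3 (6): add — endpoints in different components.
R3-R7 (8): add — endpoints in different components.
R4-R7 (9): skip — R7 and R4 already connected.
R4-R8 (10): add — endpoints in different components.
MST edges: R1-R2, R1-R6, R1-R4, R4-R9, R1-R5, R2-R3, R3-R7, R4-R8; total weight 1+3+5+5+6+6+8+10 = 44.

44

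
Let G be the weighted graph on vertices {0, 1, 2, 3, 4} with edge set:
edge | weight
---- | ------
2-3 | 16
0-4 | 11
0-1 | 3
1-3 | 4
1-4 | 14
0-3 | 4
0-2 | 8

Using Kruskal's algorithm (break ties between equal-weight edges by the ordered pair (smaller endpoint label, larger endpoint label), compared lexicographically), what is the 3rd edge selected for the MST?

0-2

Kruskal's algorithm — process edges by increasing weight (ties by edge label):
0-1 (3): add. Components now {0,1} {2} {3} {4}
0-3 (4): add. Components now {0,1,3} {2} {4}
1-3 (4): skip — 1 and 3 already connected.
0-2 (8): add. Components now {0,1,2,3} {4}
0-4 (11): add. Components now {0,1,2,3,4}
The 3rd edge added is 0-2.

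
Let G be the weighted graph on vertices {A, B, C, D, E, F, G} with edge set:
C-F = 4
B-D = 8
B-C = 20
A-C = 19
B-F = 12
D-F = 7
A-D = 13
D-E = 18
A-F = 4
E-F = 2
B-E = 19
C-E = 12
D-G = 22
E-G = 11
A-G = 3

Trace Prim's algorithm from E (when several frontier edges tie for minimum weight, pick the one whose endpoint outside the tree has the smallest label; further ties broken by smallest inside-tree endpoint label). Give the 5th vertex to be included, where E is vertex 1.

C

Prim, starting at E.
Step 1: cheapest edge leaving the tree is E-F (2); add F.
Step 2: cheapest edge leaving the tree is A-F (4); add A.
Step 3: cheapest edge leaving the tree is A-G (3); add G.
Step 4: cheapest edge leaving the tree is C-F (4); add C.
Step 5: cheapest edge leaving the tree is D-F (7); add D.
Step 6: cheapest edge leaving the tree is B-D (8); add B.
Vertex order: E, F, A, G, C, D, B. The 5th vertex is C.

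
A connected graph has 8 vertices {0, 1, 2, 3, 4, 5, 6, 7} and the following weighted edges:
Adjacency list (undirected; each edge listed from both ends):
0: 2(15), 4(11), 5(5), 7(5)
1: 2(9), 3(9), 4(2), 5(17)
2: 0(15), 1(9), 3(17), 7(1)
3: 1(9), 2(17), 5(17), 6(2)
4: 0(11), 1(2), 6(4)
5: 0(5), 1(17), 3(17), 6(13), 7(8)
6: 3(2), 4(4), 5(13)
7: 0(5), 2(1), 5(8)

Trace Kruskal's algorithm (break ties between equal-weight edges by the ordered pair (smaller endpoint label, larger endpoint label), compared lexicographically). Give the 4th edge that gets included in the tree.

Sort edges by weight, then run Kruskal:
2-7 (1): add — endpoints in different components.
1-4 (2): add — endpoints in different components.
3-6 (2): add — endpoints in different components.
4-6 (4): add — endpoints in different components.
0-5 (5): add — endpoints in different components.
0-7 (5): add — endpoints in different components.
5-7 (8): skip — 5 and 7 already connected.
1-2 (9): add — endpoints in different components.
The 4th edge added is 4-6.

4-6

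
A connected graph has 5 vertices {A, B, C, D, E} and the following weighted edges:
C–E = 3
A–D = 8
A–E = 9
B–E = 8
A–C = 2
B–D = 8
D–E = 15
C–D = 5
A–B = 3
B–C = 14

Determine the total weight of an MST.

Sort edges by weight, then run Kruskal:
A–C (2): add. Components now {A,C} {B} {D} {E}
A–B (3): add. Components now {A,B,C} {D} {E}
C–E (3): add. Components now {A,B,C,E} {D}
C–D (5): add. Components now {A,B,C,D,E}
MST edges: A–C, A–B, C–E, C–D; total weight 2+3+3+5 = 13.

13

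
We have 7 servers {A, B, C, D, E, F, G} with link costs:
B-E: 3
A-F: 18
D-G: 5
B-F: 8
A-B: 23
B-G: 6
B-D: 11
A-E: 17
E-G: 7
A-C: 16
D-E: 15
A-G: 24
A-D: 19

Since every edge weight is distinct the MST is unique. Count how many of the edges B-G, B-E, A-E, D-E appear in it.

Kruskal: consider edges lightest-first.
B-E (3): add. Components now {A} {B,E} {C} {D} {F} {G}
D-G (5): add. Components now {A} {B,E} {C} {D,G} {F}
B-G (6): add. Components now {A} {B,D,E,G} {C} {F}
E-G (7): skip — E and G already connected.
B-F (8): add. Components now {A} {B,D,E,F,G} {C}
B-D (11): skip — B and D already connected.
D-E (15): skip — D and E already connected.
A-C (16): add. Components now {A,C} {B,D,E,F,G}
A-E (17): add. Components now {A,B,C,D,E,F,G}
MST edge set: {B-E, D-G, B-G, B-F, A-C, A-E}.
Of the listed edges, {B-G, B-E, A-E} are in the MST → 3.

3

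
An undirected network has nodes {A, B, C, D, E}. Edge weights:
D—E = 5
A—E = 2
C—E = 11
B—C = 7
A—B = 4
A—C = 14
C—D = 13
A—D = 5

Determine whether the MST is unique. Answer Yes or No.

Sort edges by weight, then run Kruskal:
A—E (2): add — endpoints in different components.
A—B (4): add — endpoints in different components.
A—D (5): add — endpoints in different components.
D—E (5): skip — D and E already connected.
B—C (7): add — endpoints in different components.
Non-tree edge D—E has weight 5, equal to the heaviest edge on its tree cycle — swapping gives another MST of the same weight. Not unique.

No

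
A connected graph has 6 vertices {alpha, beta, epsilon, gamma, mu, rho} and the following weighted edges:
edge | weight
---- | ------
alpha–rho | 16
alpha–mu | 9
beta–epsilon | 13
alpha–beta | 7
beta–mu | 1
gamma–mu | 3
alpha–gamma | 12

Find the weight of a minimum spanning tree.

40

Grow the tree from rho using Prim:
Step 1: cheapest edge leaving the tree is alpha–rho (16); add alpha.
Step 2: cheapest edge leaving the tree is alpha–beta (7); add beta.
Step 3: cheapest edge leaving the tree is beta–mu (1); add mu.
Step 4: cheapest edge leaving the tree is gamma–mu (3); add gamma.
Step 5: cheapest edge leaving the tree is beta–epsilon (13); add epsilon.
MST edges: alpha–rho, alpha–beta, beta–mu, gamma–mu, beta–epsilon; total weight 16+7+1+3+13 = 40.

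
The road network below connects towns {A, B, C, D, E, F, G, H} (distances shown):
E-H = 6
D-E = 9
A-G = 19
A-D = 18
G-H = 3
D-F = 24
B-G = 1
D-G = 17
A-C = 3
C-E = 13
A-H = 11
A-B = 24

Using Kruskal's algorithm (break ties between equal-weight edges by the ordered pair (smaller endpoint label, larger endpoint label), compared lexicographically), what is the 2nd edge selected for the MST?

Sort edges by weight, then run Kruskal:
B-G (1): add — endpoints in different components.
A-C (3): add — endpoints in different components.
G-H (3): add — endpoints in different components.
E-H (6): add — endpoints in different components.
D-E (9): add — endpoints in different components.
A-H (11): add — endpoints in different components.
C-E (13): skip — C and E already connected.
D-G (17): skip — D and G already connected.
A-D (18): skip — A and D already connected.
A-G (19): skip — A and G already connected.
A-B (24): skip — A and B already connected.
D-F (24): add — endpoints in different components.
The 2nd edge added is A-C.

A-C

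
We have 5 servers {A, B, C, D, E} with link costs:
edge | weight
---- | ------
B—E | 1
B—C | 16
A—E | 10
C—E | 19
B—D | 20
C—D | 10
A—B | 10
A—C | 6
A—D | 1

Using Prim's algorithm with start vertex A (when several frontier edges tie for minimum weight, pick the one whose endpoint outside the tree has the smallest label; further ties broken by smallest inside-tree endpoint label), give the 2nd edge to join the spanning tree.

Prim's algorithm from A:
Step 1: cheapest edge leaving the tree is A—D (1); add D.
Step 2: cheapest edge leaving the tree is A—C (6); add C.
Step 3: cheapest edge leaving the tree is A—B (10); add B.
Step 4: cheapest edge leaving the tree is B—E (1); add E.
The 2nd edge added is A—C.

A-C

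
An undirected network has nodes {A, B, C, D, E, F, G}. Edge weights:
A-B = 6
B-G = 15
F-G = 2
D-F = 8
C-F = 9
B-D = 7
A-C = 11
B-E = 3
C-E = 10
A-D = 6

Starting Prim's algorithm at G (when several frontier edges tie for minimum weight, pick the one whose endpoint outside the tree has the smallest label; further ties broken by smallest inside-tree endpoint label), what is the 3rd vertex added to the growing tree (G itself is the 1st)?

Prim, starting at G.
Step 1: frontier [F-G 2, B-G 15] → take F-G (2); add F.
Step 2: frontier [D-F 8, C-F 9, B-G 15] → take D-F (8); add D.
Step 3: frontier [A-D 6, B-D 7, C-F 9, B-G 15] → take A-D (6); add A.
Step 4: frontier [A-B 6, A-C 11, B-D 7, C-F 9, B-G 15] → take A-B (6); add B.
Step 5: frontier [A-C 11, B-E 3, C-F 9] → take B-E (3); add E.
Step 6: frontier [A-C 11, C-E 10, C-F 9] → take C-F (9); add C.
Vertex order: G, F, D, A, B, E, C. The 3rd vertex is D.

D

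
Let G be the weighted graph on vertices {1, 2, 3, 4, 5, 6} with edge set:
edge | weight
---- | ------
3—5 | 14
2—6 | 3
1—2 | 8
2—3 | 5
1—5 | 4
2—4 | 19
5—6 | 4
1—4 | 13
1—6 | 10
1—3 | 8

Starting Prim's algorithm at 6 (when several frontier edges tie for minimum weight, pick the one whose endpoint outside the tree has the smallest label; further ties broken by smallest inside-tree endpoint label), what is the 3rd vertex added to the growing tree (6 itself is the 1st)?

Prim's algorithm from 6:
Step 1: frontier [2—6 3, 5—6 4, 1—6 10] → take 2—6 (3); add 2.
Step 2: frontier [2—3 5, 1—2 8, 2—4 19, 5—6 4, 1—6 10] → take 5—6 (4); add 5.
Step 3: frontier [2—3 5, 1—2 8, 2—4 19, 1—5 4, 3—5 14, 1—6 10] → take 1—5 (4); add 1.
Step 4: frontier [1—3 8, 1—4 13, 2—3 5, 2—4 19, 3—5 14] → take 2—3 (5); add 3.
Step 5: frontier [1—4 13, 2—4 19] → take 1—4 (13); add 4.
Vertex order: 6, 2, 5, 1, 3, 4. The 3rd vertex is 5.

5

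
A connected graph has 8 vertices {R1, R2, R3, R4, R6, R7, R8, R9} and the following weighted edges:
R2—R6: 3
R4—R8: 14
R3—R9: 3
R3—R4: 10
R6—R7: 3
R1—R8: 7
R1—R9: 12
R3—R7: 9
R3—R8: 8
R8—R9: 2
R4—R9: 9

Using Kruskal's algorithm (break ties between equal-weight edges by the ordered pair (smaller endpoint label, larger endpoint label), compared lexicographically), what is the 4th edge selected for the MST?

Sort edges by weight, then run Kruskal:
R8—R9 (2): add — endpoints in different components.
R2—R6 (3): add — endpoints in different components.
R3—R9 (3): add — endpoints in different components.
R6—R7 (3): add — endpoints in different components.
R1—R8 (7): add — endpoints in different components.
R3—R8 (8): skip — R3 and R8 already connected.
R3—R7 (9): add — endpoints in different components.
R4—R9 (9): add — endpoints in different components.
The 4th edge added is R6—R7.

R6-R7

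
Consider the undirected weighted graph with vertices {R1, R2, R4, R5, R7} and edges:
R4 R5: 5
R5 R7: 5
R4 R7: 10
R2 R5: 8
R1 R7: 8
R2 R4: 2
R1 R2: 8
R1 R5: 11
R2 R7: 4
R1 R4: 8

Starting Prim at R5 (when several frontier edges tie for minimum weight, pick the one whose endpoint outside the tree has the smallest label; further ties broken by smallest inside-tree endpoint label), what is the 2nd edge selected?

Prim, starting at R5.
Step 1: frontier [R4 R5 5, R5 R7 5, R2 R5 8, R1 R5 11] → take R4 R5 (5); add R4.
Step 2: frontier [R2 R4 2, R1 R4 8, R4 R7 10, R5 R7 5, R2 R5 8, R1 R5 11] → take R2 R4 (2); add R2.
Step 3: frontier [R2 R7 4, R1 R2 8, R1 R4 8, R4 R7 10, R5 R7 5, R1 R5 11] → take R2 R7 (4); add R7.
Step 4: frontier [R1 R2 8, R1 R4 8, R1 R5 11, R1 R7 8] → take R1 R2 (8); add R1.
The 2nd edge added is R2 R4.

R2-R4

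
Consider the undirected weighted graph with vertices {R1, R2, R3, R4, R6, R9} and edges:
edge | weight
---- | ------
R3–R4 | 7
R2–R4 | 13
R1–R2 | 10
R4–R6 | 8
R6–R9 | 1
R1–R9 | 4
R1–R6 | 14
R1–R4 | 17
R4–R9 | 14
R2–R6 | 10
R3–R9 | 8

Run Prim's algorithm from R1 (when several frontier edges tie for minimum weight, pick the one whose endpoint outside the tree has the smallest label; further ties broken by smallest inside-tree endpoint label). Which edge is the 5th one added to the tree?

R1-R2

Prim's algorithm from R1:
Step 1: frontier [R1–R9 4, R1–R2 10, R1–R6 14, R1–R4 17] → take R1–R9 (4); add R9.
Step 2: frontier [R1–R2 10, R1–R6 14, R1–R4 17, R6–R9 1, R3–R9 8, R4–R9 14] → take R6–R9 (1); add R6.
Step 3: frontier [R1–R2 10, R1–R4 17, R4–R6 8, R2–R6 10, R3–R9 8, R4–R9 14] → take R3–R9 (8); add R3.
Step 4: frontier [R1–R2 10, R1–R4 17, R3–R4 7, R4–R6 8, R2–R6 10, R4–R9 14] → take R3–R4 (7); add R4.
Step 5: frontier [R1–R2 10, R2–R4 13, R2–R6 10] → take R1–R2 (10); add R2.
The 5th edge added is R1–R2.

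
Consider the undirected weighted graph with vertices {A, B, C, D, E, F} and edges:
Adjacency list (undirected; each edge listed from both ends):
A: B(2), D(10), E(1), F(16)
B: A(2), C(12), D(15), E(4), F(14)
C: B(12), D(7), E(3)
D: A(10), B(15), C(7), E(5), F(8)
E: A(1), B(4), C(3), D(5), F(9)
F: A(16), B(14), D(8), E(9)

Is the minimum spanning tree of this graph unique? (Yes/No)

Yes

Kruskal: consider edges lightest-first.
A—E (1): add. Components now {A,E} {B} {C} {D} {F}
A—B (2): add. Components now {A,B,E} {C} {D} {F}
C—E (3): add. Components now {A,B,C,E} {D} {F}
B—E (4): skip — B and E already connected.
D—E (5): add. Components now {A,B,C,D,E} {F}
C—D (7): skip — C and D already connected.
D—F (8): add. Components now {A,B,C,D,E,F}
Every non-tree edge has weight strictly greater than the heaviest edge on the tree path between its endpoints, so the MST is unique.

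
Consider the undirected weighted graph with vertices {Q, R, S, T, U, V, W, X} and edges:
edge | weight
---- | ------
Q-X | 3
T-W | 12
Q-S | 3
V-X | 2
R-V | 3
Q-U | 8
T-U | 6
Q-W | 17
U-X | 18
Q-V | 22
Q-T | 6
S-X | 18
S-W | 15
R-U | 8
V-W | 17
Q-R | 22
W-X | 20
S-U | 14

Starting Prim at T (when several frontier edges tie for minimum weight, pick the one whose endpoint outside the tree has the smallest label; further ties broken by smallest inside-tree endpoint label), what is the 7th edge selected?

T-W

Grow the tree from T using Prim:
Step 1: cheapest edge leaving the tree is Q-T (6); add Q.
Step 2: cheapest edge leaving the tree is Q-S (3); add S.
Step 3: cheapest edge leaving the tree is Q-X (3); add X.
Step 4: cheapest edge leaving the tree is V-X (2); add V.
Step 5: cheapest edge leaving the tree is R-V (3); add R.
Step 6: cheapest edge leaving the tree is T-U (6); add U.
Step 7: cheapest edge leaving the tree is T-W (12); add W.
The 7th edge added is T-W.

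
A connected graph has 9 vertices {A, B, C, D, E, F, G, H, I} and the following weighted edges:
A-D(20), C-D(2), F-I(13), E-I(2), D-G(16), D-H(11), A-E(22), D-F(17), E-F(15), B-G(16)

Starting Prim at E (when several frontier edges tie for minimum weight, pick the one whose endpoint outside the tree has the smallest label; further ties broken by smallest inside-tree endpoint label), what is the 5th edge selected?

D-H

Grow the tree from E using Prim:
Step 1: cheapest edge leaving the tree is E-I (2); add I.
Step 2: cheapest edge leaving the tree is F-I (13); add F.
Step 3: cheapest edge leaving the tree is D-F (17); add D.
Step 4: cheapest edge leaving the tree is C-D (2); add C.
Step 5: cheapest edge leaving the tree is D-H (11); add H.
Step 6: cheapest edge leaving the tree is D-G (16); add G.
Step 7: cheapest edge leaving the tree is B-G (16); add B.
Step 8: cheapest edge leaving the tree is A-D (20); add A.
The 5th edge added is D-H.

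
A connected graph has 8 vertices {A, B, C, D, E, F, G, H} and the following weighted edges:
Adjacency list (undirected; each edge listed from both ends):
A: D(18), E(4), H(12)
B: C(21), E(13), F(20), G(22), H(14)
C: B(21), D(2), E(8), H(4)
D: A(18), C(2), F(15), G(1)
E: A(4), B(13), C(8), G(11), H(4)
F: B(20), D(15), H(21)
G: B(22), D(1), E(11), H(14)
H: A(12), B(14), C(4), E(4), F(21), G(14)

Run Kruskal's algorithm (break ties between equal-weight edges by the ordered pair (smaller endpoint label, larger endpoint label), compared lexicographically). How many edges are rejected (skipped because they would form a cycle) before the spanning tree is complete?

Kruskal: consider edges lightest-first.
D—G (1): add — endpoints in different components.
C—D (2): add — endpoints in different components.
A—E (4): add — endpoints in different components.
C—H (4): add — endpoints in different components.
E—H (4): add — endpoints in different components.
C—E (8): skip — C and E already connected.
E—G (11): skip — E and G already connected.
A—H (12): skip — A and H already connected.
B—E (13): add — endpoints in different components.
B—H (14): skip — B and H already connected.
G—H (14): skip — G and H already connected.
D—F (15): add — endpoints in different components.
Edges rejected before the tree was complete: 5.

5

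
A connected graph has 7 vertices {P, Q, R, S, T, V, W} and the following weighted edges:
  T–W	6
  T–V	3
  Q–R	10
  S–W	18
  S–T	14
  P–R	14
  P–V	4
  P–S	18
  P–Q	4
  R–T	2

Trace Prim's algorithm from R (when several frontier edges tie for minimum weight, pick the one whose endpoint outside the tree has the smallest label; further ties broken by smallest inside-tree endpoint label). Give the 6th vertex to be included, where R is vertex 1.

Grow the tree from R using Prim:
Step 1: frontier [R–T 2, Q–R 10, P–R 14] → take R–T (2); add T.
Step 2: frontier [Q–R 10, P–R 14, T–V 3, T–W 6, S–T 14] → take T–V (3); add V.
Step 3: frontier [Q–R 10, P–R 14, T–W 6, S–T 14, P–V 4] → take P–V (4); add P.
Step 4: frontier [P–Q 4, P–S 18, Q–R 10, T–W 6, S–T 14] → take P–Q (4); add Q.
Step 5: frontier [P–S 18, T–W 6, S–T 14] → take T–W (6); add W.
Step 6: frontier [P–S 18, S–T 14, S–W 18] → take S–T (14); add S.
Vertex order: R, T, V, P, Q, W, S. The 6th vertex is W.

W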